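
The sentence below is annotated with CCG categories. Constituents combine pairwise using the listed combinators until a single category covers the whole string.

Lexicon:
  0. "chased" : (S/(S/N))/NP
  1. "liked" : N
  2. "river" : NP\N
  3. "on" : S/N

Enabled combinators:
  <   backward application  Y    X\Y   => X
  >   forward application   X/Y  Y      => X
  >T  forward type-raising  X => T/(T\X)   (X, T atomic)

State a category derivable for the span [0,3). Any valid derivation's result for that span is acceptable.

[0,4] S   >
  [0,3] S/(S/N)   >
    [0,1] "chased" : (S/(S/N))/NP
    [1,3] NP   <
      [1,2] "liked" : N
      [2,3] "river" : NP\N
  [3,4] "on" : S/N

S/(S/N)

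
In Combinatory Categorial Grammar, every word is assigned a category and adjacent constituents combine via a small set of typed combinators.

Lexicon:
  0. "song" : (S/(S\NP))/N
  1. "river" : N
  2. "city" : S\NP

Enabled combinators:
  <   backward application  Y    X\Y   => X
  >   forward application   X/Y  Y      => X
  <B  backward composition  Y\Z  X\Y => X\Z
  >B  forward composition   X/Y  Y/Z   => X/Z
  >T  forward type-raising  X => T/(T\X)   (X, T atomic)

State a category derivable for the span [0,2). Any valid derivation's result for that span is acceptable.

S/(S\NP)

[0,3] S   >
  [0,2] S/(S\NP)   >
    [0,1] "song" : (S/(S\NP))/N
    [1,2] "river" : N
  [2,3] "city" : S\NP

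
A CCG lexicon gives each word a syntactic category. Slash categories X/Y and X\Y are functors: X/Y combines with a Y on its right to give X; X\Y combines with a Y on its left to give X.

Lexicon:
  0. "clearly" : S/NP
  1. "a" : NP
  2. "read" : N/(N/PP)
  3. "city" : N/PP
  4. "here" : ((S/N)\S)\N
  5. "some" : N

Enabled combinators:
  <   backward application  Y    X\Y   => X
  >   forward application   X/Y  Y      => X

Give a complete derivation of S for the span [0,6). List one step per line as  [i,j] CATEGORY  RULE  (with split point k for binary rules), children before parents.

[0,6] S   >
  [0,5] S/N   <
    [0,2] S   >
      [0,1] "clearly" : S/NP
      [1,2] "a" : NP
    [2,5] (S/N)\S   <
      [2,4] N   >
        [2,3] "read" : N/(N/PP)
        [3,4] "city" : N/PP
      [4,5] "here" : ((S/N)\S)\N
  [5,6] "some" : N

[0,1] S/NP  lex  "clearly"
[1,2] NP  lex  "a"
[0,2] S  >  k=1
[2,3] N/(N/PP)  lex  "read"
[3,4] N/PP  lex  "city"
[2,4] N  >  k=3
[4,5] ((S/N)\S)\N  lex  "here"
[2,5] (S/N)\S  <  k=4
[0,5] S/N  <  k=2
[5,6] N  lex  "some"
[0,6] S  >  k=5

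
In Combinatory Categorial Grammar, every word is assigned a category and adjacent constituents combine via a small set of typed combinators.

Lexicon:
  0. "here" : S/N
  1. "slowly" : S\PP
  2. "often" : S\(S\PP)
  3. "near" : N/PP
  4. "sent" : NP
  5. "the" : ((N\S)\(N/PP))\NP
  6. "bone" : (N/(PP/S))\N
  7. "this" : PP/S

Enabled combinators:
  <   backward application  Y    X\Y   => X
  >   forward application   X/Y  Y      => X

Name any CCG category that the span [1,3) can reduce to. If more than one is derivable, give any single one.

[0,8] S   >
  [0,1] "here" : S/N
  [1,8] N   >
    [1,7] N/(PP/S)   <
      [1,6] N   <
        [1,3] S   <
          [1,2] "slowly" : S\PP
          [2,3] "often" : S\(S\PP)
        [3,6] N\S   <
          [3,4] "near" : N/PP
          [4,6] (N\S)\(N/PP)   <
            [4,5] "sent" : NP
            [5,6] "the" : ((N\S)\(N/PP))\NP
      [6,7] "bone" : (N/(PP/S))\N
    [7,8] "this" : PP/S

S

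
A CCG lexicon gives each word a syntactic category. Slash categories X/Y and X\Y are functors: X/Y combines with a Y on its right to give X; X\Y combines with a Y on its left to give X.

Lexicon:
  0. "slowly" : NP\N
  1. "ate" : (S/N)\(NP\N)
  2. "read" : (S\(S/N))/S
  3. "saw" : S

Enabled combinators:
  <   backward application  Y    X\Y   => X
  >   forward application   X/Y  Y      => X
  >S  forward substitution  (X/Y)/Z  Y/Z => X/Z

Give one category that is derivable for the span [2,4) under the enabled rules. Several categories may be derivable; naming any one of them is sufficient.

[0,4] S   <
  [0,2] S/N   <
    [0,1] "slowly" : NP\N
    [1,2] "ate" : (S/N)\(NP\N)
  [2,4] S\(S/N)   >
    [2,3] "read" : (S\(S/N))/S
    [3,4] "saw" : S

S\(S/N)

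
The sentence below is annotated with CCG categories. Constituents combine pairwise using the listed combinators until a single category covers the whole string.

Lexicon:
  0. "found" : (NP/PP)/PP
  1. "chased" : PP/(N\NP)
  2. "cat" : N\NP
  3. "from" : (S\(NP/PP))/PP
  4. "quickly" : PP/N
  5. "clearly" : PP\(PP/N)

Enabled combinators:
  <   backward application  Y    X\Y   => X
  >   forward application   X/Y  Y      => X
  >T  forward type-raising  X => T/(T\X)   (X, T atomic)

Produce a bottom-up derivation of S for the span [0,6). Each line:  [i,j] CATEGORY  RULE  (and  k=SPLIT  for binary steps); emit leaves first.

[0,6] S   <
  [0,3] NP/PP   >
    [0,1] "found" : (NP/PP)/PP
    [1,3] PP   >
      [1,2] "chased" : PP/(N\NP)
      [2,3] "cat" : N\NP
  [3,6] S\(NP/PP)   >
    [3,4] "from" : (S\(NP/PP))/PP
    [4,6] PP   <
      [4,5] "quickly" : PP/N
      [5,6] "clearly" : PP\(PP/N)

[0,1] (NP/PP)/PP  lex  "found"
[1,2] PP/(N\NP)  lex  "chased"
[2,3] N\NP  lex  "cat"
[1,3] PP  >  k=2
[0,3] NP/PP  >  k=1
[3,4] (S\(NP/PP))/PP  lex  "from"
[4,5] PP/N  lex  "quickly"
[5,6] PP\(PP/N)  lex  "clearly"
[4,6] PP  <  k=5
[3,6] S\(NP/PP)  >  k=4
[0,6] S  <  k=3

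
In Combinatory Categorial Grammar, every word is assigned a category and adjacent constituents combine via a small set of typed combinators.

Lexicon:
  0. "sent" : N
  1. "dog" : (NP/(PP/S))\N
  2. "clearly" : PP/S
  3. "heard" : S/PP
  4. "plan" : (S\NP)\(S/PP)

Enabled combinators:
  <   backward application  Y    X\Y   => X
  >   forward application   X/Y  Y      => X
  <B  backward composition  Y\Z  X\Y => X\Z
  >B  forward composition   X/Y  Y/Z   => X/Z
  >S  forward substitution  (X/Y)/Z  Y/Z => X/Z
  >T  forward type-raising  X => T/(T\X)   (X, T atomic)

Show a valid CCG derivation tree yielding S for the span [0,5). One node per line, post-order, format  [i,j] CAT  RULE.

[0,1] N  lex  "sent"
[1,2] (NP/(PP/S))\N  lex  "dog"
[0,2] NP/(PP/S)  <  k=1
[2,3] PP/S  lex  "clearly"
[0,3] NP  >  k=2
[3,4] S/PP  lex  "heard"
[4,5] (S\NP)\(S/PP)  lex  "plan"
[3,5] S\NP  <  k=4
[0,5] S  <  k=3

[0,5] S   <
  [0,3] NP   >
    [0,2] NP/(PP/S)   <
      [0,1] "sent" : N
      [1,2] "dog" : (NP/(PP/S))\N
    [2,3] "clearly" : PP/S
  [3,5] S\NP   <
    [3,4] "heard" : S/PP
    [4,5] "plan" : (S\NP)\(S/PP)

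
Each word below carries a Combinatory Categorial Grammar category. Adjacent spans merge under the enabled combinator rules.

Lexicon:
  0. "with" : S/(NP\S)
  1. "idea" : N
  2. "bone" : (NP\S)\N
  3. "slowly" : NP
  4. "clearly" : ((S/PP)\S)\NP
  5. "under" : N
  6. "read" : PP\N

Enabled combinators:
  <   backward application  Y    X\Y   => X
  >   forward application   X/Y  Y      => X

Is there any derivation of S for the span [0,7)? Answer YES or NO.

YES

[0,7] S   >
  [0,5] S/PP   <
    [0,3] S   >
      [0,1] "with" : S/(NP\S)
      [1,3] NP\S   <
        [1,2] "idea" : N
        [2,3] "bone" : (NP\S)\N
    [3,5] (S/PP)\S   <
      [3,4] "slowly" : NP
      [4,5] "clearly" : ((S/PP)\S)\NP
  [5,7] PP   <
    [5,6] "under" : N
    [6,7] "read" : PP\N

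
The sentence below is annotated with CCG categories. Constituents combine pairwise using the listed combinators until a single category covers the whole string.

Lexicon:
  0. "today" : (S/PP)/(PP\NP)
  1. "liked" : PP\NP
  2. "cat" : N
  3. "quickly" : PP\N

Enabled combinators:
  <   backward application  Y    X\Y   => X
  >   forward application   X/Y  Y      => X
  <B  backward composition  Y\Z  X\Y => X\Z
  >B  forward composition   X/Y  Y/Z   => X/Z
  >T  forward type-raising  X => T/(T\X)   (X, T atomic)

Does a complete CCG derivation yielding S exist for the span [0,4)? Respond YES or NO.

YES

[0,4] S   >
  [0,2] S/PP   >
    [0,1] "today" : (S/PP)/(PP\NP)
    [1,2] "liked" : PP\NP
  [2,4] PP   >
    [2,3] PP/(PP\N)   >T
      [2,3] "cat" : N
    [3,4] "quickly" : PP\N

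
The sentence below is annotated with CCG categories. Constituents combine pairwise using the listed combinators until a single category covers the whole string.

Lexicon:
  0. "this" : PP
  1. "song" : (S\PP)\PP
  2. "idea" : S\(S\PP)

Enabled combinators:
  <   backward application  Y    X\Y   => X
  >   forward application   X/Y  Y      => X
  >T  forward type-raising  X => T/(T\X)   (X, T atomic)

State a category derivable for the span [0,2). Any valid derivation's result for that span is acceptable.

[0,3] S   <
  [0,2] S\PP   <
    [0,1] "this" : PP
    [1,2] "song" : (S\PP)\PP
  [2,3] "idea" : S\(S\PP)

S\PP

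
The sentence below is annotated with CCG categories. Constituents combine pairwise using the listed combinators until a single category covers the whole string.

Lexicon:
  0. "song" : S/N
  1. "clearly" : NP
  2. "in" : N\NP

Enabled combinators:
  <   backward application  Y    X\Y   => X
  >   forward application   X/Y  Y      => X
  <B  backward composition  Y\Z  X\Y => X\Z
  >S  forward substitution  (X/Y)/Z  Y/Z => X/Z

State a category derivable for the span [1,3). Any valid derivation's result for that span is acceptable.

N

[0,3] S   >
  [0,1] "song" : S/N
  [1,3] N   <
    [1,2] "clearly" : NP
    [2,3] "in" : N\NP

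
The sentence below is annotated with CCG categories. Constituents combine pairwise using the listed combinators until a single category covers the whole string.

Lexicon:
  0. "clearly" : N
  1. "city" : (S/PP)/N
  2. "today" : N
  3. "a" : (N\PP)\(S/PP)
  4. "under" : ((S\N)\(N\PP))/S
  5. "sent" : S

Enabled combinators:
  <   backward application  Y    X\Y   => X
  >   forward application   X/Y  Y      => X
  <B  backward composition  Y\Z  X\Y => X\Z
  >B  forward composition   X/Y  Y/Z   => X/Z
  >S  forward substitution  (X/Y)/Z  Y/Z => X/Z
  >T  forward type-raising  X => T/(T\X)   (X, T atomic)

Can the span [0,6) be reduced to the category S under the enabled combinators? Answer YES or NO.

YES

[0,6] S   >
  [0,1] S/(S\N)   >T
    [0,1] "clearly" : N
  [1,6] S\N   <
    [1,4] N\PP   <
      [1,3] S/PP   >
        [1,2] "city" : (S/PP)/N
        [2,3] "today" : N
      [3,4] "a" : (N\PP)\(S/PP)
    [4,6] (S\N)\(N\PP)   >
      [4,5] "under" : ((S\N)\(N\PP))/S
      [5,6] "sent" : S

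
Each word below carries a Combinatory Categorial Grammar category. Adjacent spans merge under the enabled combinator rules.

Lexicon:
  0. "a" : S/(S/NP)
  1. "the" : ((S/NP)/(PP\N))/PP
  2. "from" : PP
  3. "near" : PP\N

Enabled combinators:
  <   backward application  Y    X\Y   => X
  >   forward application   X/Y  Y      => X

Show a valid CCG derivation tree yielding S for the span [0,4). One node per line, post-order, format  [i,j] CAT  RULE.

[0,1] S/(S/NP)  lex  "a"
[1,2] ((S/NP)/(PP\N))/PP  lex  "the"
[2,3] PP  lex  "from"
[1,3] (S/NP)/(PP\N)  >  k=2
[3,4] PP\N  lex  "near"
[1,4] S/NP  >  k=3
[0,4] S  >  k=1

[0,4] S   >
  [0,1] "a" : S/(S/NP)
  [1,4] S/NP   >
    [1,3] (S/NP)/(PP\N)   >
      [1,2] "the" : ((S/NP)/(PP\N))/PP
      [2,3] "from" : PP
    [3,4] "near" : PP\N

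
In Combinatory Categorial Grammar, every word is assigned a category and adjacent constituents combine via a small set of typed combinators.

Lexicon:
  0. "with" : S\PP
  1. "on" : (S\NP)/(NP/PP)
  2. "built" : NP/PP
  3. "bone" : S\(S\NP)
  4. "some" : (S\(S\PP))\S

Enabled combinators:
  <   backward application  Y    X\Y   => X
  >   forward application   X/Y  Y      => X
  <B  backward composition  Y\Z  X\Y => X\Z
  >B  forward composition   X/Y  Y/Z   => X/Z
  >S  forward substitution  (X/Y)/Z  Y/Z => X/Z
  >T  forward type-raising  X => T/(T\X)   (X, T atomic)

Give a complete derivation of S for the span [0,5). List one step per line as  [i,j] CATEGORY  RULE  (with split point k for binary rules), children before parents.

[0,5] S   <
  [0,1] "with" : S\PP
  [1,5] S\(S\PP)   <
    [1,4] S   <
      [1,3] S\NP   >
        [1,2] "on" : (S\NP)/(NP/PP)
        [2,3] "built" : NP/PP
      [3,4] "bone" : S\(S\NP)
    [4,5] "some" : (S\(S\PP))\S

[0,1] S\PP  lex  "with"
[1,2] (S\NP)/(NP/PP)  lex  "on"
[2,3] NP/PP  lex  "built"
[1,3] S\NP  >  k=2
[3,4] S\(S\NP)  lex  "bone"
[1,4] S  <  k=3
[4,5] (S\(S\PP))\S  lex  "some"
[1,5] S\(S\PP)  <  k=4
[0,5] S  <  k=1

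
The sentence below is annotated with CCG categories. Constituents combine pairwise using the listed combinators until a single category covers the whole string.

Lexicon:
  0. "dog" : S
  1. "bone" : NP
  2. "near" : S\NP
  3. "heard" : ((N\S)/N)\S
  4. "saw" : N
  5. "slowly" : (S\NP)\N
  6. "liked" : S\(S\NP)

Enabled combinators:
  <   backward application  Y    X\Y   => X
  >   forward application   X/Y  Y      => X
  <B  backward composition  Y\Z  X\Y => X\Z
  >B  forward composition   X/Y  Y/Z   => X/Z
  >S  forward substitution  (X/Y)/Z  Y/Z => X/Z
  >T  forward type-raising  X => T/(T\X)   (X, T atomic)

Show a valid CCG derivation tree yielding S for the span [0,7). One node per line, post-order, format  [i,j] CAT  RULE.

[0,7] S   <
  [0,6] S\NP   <
    [0,5] N   >
      [0,1] N/(N\S)   >T
        [0,1] "dog" : S
      [1,5] N\S   >
        [1,4] (N\S)/N   <
          [1,3] S   <
            [1,2] "bone" : NP
            [2,3] "near" : S\NP
          [3,4] "heard" : ((N\S)/N)\S
        [4,5] "saw" : N
    [5,6] "slowly" : (S\NP)\N
  [6,7] "liked" : S\(S\NP)

[0,1] S  lex  "dog"
[0,1] N/(N\S)  >T
[1,2] NP  lex  "bone"
[2,3] S\NP  lex  "near"
[1,3] S  <  k=2
[3,4] ((N\S)/N)\S  lex  "heard"
[1,4] (N\S)/N  <  k=3
[4,5] N  lex  "saw"
[1,5] N\S  >  k=4
[0,5] N  >  k=1
[5,6] (S\NP)\N  lex  "slowly"
[0,6] S\NP  <  k=5
[6,7] S\(S\NP)  lex  "liked"
[0,7] S  <  k=6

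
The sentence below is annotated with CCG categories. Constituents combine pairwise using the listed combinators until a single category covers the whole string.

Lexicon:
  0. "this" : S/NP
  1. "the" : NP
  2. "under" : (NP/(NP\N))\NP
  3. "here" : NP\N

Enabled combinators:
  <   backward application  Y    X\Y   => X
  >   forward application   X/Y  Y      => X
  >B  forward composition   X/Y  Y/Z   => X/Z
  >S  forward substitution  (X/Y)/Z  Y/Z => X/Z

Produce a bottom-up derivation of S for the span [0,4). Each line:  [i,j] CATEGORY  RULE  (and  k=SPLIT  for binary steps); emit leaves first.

[0,1] S/NP  lex  "this"
[1,2] NP  lex  "the"
[2,3] (NP/(NP\N))\NP  lex  "under"
[1,3] NP/(NP\N)  <  k=2
[3,4] NP\N  lex  "here"
[1,4] NP  >  k=3
[0,4] S  >  k=1

[0,4] S   >
  [0,1] "this" : S/NP
  [1,4] NP   >
    [1,3] NP/(NP\N)   <
      [1,2] "the" : NP
      [2,3] "under" : (NP/(NP\N))\NP
    [3,4] "here" : NP\N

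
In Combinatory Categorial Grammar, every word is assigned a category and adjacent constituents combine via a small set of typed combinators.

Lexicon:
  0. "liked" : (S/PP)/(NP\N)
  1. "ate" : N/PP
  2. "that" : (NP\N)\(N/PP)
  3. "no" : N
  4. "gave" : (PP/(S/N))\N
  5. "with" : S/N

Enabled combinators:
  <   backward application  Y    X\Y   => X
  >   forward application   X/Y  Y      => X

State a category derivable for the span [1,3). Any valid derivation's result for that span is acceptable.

[0,6] S   >
  [0,3] S/PP   >
    [0,1] "liked" : (S/PP)/(NP\N)
    [1,3] NP\N   <
      [1,2] "ate" : N/PP
      [2,3] "that" : (NP\N)\(N/PP)
  [3,6] PP   >
    [3,5] PP/(S/N)   <
      [3,4] "no" : N
      [4,5] "gave" : (PP/(S/N))\N
    [5,6] "with" : S/N

NP\N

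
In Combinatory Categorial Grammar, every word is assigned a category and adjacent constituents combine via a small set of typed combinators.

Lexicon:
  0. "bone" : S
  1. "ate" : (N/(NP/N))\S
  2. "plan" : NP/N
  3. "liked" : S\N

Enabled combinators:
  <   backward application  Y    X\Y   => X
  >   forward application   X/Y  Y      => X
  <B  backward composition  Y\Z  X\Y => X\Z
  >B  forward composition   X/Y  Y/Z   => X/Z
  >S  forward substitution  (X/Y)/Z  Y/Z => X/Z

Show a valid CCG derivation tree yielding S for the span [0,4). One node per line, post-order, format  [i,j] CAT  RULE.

[0,4] S   <
  [0,3] N   >
    [0,2] N/(NP/N)   <
      [0,1] "bone" : S
      [1,2] "ate" : (N/(NP/N))\S
    [2,3] "plan" : NP/N
  [3,4] "liked" : S\N

[0,1] S  lex  "bone"
[1,2] (N/(NP/N))\S  lex  "ate"
[0,2] N/(NP/N)  <  k=1
[2,3] NP/N  lex  "plan"
[0,3] N  >  k=2
[3,4] S\N  lex  "liked"
[0,4] S  <  k=3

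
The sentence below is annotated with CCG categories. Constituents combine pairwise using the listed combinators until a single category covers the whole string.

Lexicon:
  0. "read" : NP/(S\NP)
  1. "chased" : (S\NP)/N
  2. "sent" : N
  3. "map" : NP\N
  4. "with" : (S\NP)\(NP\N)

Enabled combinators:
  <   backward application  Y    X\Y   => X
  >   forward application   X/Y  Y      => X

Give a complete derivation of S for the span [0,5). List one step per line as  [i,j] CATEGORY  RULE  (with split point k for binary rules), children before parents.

[0,1] NP/(S\NP)  lex  "read"
[1,2] (S\NP)/N  lex  "chased"
[2,3] N  lex  "sent"
[1,3] S\NP  >  k=2
[0,3] NP  >  k=1
[3,4] NP\N  lex  "map"
[4,5] (S\NP)\(NP\N)  lex  "with"
[3,5] S\NP  <  k=4
[0,5] S  <  k=3

[0,5] S   <
  [0,3] NP   >
    [0,1] "read" : NP/(S\NP)
    [1,3] S\NP   >
      [1,2] "chased" : (S\NP)/N
      [2,3] "sent" : N
  [3,5] S\NP   <
    [3,4] "map" : NP\N
    [4,5] "with" : (S\NP)\(NP\N)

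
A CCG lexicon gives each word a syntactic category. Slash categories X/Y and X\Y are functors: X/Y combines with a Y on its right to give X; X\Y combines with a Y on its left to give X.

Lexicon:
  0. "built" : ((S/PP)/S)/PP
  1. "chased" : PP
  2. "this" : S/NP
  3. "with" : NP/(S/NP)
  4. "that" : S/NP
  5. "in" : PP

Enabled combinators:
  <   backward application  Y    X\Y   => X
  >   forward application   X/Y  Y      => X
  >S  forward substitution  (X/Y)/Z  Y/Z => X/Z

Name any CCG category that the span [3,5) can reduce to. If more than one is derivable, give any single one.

[0,6] S   >
  [0,5] S/PP   >
    [0,2] (S/PP)/S   >
      [0,1] "built" : ((S/PP)/S)/PP
      [1,2] "chased" : PP
    [2,5] S   >
      [2,3] "this" : S/NP
      [3,5] NP   >
        [3,4] "with" : NP/(S/NP)
        [4,5] "that" : S/NP
  [5,6] "in" : PP

NP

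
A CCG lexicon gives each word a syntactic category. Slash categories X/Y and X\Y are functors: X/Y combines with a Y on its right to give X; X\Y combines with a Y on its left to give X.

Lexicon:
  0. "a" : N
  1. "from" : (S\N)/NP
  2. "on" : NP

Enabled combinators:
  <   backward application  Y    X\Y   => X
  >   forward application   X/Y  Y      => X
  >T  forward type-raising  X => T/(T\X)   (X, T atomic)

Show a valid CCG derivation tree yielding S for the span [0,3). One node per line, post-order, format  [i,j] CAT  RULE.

[0,1] N  lex  "a"
[0,1] S/(S\N)  >T
[1,2] (S\N)/NP  lex  "from"
[2,3] NP  lex  "on"
[1,3] S\N  >  k=2
[0,3] S  >  k=1

[0,3] S   >
  [0,1] S/(S\N)   >T
    [0,1] "a" : N
  [1,3] S\N   >
    [1,2] "from" : (S\N)/NP
    [2,3] "on" : NP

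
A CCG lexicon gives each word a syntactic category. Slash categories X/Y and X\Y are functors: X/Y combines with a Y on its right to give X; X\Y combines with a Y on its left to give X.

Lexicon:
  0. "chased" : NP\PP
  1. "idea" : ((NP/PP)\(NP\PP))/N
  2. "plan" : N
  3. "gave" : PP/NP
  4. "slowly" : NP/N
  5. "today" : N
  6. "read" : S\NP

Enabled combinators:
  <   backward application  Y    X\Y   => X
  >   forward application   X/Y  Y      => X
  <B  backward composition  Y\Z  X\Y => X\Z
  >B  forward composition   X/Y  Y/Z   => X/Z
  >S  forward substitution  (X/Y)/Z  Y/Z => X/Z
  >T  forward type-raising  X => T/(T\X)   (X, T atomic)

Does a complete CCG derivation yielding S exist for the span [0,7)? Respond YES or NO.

[0,7] S   <
  [0,6] NP   >
    [0,3] NP/PP   <
      [0,1] "chased" : NP\PP
      [1,3] (NP/PP)\(NP\PP)   >
        [1,2] "idea" : ((NP/PP)\(NP\PP))/N
        [2,3] "plan" : N
    [3,6] PP   >
      [3,5] PP/N   >B
        [3,4] "gave" : PP/NP
        [4,5] "slowly" : NP/N
      [5,6] "today" : N
  [6,7] "read" : S\NP

YES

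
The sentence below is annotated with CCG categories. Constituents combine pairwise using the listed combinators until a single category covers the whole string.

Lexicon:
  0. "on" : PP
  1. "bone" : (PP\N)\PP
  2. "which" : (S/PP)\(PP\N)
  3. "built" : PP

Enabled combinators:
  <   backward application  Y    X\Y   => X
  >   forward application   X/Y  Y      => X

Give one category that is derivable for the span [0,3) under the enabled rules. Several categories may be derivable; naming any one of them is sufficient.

S/PP

[0,4] S   >
  [0,3] S/PP   <
    [0,2] PP\N   <
      [0,1] "on" : PP
      [1,2] "bone" : (PP\N)\PP
    [2,3] "which" : (S/PP)\(PP\N)
  [3,4] "built" : PP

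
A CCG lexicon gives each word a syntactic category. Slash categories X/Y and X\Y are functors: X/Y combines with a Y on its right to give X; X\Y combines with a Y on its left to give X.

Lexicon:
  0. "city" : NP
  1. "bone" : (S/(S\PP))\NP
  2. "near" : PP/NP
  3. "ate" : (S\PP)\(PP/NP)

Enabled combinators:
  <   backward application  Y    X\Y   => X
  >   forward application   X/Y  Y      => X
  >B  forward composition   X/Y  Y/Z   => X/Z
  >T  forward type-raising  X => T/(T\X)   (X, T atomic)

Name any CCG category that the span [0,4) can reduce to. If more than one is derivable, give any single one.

S

[0,4] S   >
  [0,2] S/(S\PP)   <
    [0,1] "city" : NP
    [1,2] "bone" : (S/(S\PP))\NP
  [2,4] S\PP   <
    [2,3] "near" : PP/NP
    [3,4] "ate" : (S\PP)\(PP/NP)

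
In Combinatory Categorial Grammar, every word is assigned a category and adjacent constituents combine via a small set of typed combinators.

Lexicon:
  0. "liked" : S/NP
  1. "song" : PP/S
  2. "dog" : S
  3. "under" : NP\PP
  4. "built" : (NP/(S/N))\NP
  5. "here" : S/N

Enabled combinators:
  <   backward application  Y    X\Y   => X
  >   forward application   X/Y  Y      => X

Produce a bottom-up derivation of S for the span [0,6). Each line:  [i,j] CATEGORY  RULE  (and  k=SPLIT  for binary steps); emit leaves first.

[0,1] S/NP  lex  "liked"
[1,2] PP/S  lex  "song"
[2,3] S  lex  "dog"
[1,3] PP  >  k=2
[3,4] NP\PP  lex  "under"
[1,4] NP  <  k=3
[4,5] (NP/(S/N))\NP  lex  "built"
[1,5] NP/(S/N)  <  k=4
[5,6] S/N  lex  "here"
[1,6] NP  >  k=5
[0,6] S  >  k=1

[0,6] S   >
  [0,1] "liked" : S/NP
  [1,6] NP   >
    [1,5] NP/(S/N)   <
      [1,4] NP   <
        [1,3] PP   >
          [1,2] "song" : PP/S
          [2,3] "dog" : S
        [3,4] "under" : NP\PP
      [4,5] "built" : (NP/(S/N))\NP
    [5,6] "here" : S/N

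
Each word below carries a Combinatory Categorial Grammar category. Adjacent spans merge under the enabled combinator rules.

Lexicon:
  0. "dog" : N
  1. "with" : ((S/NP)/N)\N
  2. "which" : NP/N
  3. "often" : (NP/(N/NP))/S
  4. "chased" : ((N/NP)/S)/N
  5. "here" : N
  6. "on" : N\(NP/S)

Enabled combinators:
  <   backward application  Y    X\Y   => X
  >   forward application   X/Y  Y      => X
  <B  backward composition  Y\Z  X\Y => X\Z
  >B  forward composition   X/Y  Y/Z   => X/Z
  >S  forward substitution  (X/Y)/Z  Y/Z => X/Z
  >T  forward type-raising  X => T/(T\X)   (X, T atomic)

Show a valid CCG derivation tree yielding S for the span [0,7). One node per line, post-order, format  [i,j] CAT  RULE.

[0,1] N  lex  "dog"
[1,2] ((S/NP)/N)\N  lex  "with"
[0,2] (S/NP)/N  <  k=1
[2,3] NP/N  lex  "which"
[0,3] S/N  >S  k=2
[3,4] (NP/(N/NP))/S  lex  "often"
[4,5] ((N/NP)/S)/N  lex  "chased"
[5,6] N  lex  "here"
[4,6] (N/NP)/S  >  k=5
[3,6] NP/S  >S  k=4
[6,7] N\(NP/S)  lex  "on"
[3,7] N  <  k=6
[0,7] S  >  k=3

[0,7] S   >
  [0,3] S/N   >S
    [0,2] (S/NP)/N   <
      [0,1] "dog" : N
      [1,2] "with" : ((S/NP)/N)\N
    [2,3] "which" : NP/N
  [3,7] N   <
    [3,6] NP/S   >S
      [3,4] "often" : (NP/(N/NP))/S
      [4,6] (N/NP)/S   >
        [4,5] "chased" : ((N/NP)/S)/N
        [5,6] "here" : N
    [6,7] "on" : N\(NP/S)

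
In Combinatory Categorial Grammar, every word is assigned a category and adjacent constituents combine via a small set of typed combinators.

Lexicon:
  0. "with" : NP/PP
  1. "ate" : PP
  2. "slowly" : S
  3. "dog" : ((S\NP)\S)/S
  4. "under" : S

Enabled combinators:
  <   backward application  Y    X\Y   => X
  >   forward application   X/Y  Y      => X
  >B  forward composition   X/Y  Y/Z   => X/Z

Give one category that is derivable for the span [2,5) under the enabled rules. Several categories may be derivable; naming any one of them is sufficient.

S\NP

[0,5] S   <
  [0,2] NP   >
    [0,1] "with" : NP/PP
    [1,2] "ate" : PP
  [2,5] S\NP   <
    [2,3] "slowly" : S
    [3,5] (S\NP)\S   >
      [3,4] "dog" : ((S\NP)\S)/S
      [4,5] "under" : S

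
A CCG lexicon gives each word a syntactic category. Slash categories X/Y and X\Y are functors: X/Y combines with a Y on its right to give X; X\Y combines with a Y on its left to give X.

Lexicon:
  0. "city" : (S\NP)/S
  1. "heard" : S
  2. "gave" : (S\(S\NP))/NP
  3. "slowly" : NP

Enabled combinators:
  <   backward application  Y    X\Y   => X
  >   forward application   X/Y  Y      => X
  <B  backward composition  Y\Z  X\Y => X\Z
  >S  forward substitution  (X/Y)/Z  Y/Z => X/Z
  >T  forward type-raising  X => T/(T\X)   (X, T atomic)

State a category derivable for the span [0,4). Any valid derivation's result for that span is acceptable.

[0,4] S   <
  [0,2] S\NP   >
    [0,1] "city" : (S\NP)/S
    [1,2] "heard" : S
  [2,4] S\(S\NP)   >
    [2,3] "gave" : (S\(S\NP))/NP
    [3,4] "slowly" : NP

S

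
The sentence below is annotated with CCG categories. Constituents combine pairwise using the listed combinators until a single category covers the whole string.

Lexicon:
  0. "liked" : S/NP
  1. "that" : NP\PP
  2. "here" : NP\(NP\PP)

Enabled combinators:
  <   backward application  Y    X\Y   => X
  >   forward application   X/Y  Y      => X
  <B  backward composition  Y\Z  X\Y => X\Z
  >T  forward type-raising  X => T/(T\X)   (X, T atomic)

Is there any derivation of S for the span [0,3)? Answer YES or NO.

YES

[0,3] S   >
  [0,1] "liked" : S/NP
  [1,3] NP   <
    [1,2] "that" : NP\PP
    [2,3] "here" : NP\(NP\PP)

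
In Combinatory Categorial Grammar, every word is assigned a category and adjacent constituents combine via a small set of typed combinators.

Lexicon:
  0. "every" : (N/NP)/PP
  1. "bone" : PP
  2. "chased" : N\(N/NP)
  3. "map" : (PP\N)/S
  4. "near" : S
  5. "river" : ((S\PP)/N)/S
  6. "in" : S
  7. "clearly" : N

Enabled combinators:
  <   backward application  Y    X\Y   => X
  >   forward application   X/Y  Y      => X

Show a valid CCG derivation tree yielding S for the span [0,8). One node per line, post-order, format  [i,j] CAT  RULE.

[0,1] (N/NP)/PP  lex  "every"
[1,2] PP  lex  "bone"
[0,2] N/NP  >  k=1
[2,3] N\(N/NP)  lex  "chased"
[0,3] N  <  k=2
[3,4] (PP\N)/S  lex  "map"
[4,5] S  lex  "near"
[3,5] PP\N  >  k=4
[0,5] PP  <  k=3
[5,6] ((S\PP)/N)/S  lex  "river"
[6,7] S  lex  "in"
[5,7] (S\PP)/N  >  k=6
[7,8] N  lex  "clearly"
[5,8] S\PP  >  k=7
[0,8] S  <  k=5

[0,8] S   <
  [0,5] PP   <
    [0,3] N   <
      [0,2] N/NP   >
        [0,1] "every" : (N/NP)/PP
        [1,2] "bone" : PP
      [2,3] "chased" : N\(N/NP)
    [3,5] PP\N   >
      [3,4] "map" : (PP\N)/S
      [4,5] "near" : S
  [5,8] S\PP   >
    [5,7] (S\PP)/N   >
      [5,6] "river" : ((S\PP)/N)/S
      [6,7] "in" : S
    [7,8] "clearly" : N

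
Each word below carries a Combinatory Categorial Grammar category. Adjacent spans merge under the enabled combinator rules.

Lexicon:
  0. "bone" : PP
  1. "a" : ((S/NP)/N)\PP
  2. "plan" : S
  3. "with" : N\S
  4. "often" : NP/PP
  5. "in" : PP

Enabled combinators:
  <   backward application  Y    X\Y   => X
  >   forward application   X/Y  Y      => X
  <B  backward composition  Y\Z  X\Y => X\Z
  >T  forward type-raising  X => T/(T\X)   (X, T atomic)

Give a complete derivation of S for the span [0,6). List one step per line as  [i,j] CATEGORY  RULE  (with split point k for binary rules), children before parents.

[0,6] S   >
  [0,4] S/NP   >
    [0,2] (S/NP)/N   <
      [0,1] "bone" : PP
      [1,2] "a" : ((S/NP)/N)\PP
    [2,4] N   >
      [2,3] N/(N\S)   >T
        [2,3] "plan" : S
      [3,4] "with" : N\S
  [4,6] NP   >
    [4,5] "often" : NP/PP
    [5,6] "in" : PP

[0,1] PP  lex  "bone"
[1,2] ((S/NP)/N)\PP  lex  "a"
[0,2] (S/NP)/N  <  k=1
[2,3] S  lex  "plan"
[2,3] N/(N\S)  >T
[3,4] N\S  lex  "with"
[2,4] N  >  k=3
[0,4] S/NP  >  k=2
[4,5] NP/PP  lex  "often"
[5,6] PP  lex  "in"
[4,6] NP  >  k=5
[0,6] S  >  k=4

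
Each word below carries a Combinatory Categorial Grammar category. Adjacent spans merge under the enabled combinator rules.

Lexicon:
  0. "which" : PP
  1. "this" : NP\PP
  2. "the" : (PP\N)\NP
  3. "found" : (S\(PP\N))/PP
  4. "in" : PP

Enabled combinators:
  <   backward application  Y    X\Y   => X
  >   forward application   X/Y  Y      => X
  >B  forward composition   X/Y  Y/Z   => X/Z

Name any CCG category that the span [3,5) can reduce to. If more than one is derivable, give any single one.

S\(PP\N)

[0,5] S   <
  [0,3] PP\N   <
    [0,2] NP   <
      [0,1] "which" : PP
      [1,2] "this" : NP\PP
    [2,3] "the" : (PP\N)\NP
  [3,5] S\(PP\N)   >
    [3,4] "found" : (S\(PP\N))/PP
    [4,5] "in" : PP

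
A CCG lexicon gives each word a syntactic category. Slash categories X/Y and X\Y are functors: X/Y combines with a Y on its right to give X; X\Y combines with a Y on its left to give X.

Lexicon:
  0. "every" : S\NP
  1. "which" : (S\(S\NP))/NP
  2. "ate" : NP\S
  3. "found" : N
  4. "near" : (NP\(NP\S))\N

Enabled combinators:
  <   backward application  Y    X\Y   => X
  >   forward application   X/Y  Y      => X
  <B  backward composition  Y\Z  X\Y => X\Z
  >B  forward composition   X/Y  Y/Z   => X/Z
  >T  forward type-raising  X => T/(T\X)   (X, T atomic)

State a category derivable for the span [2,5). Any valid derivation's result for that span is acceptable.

NP

[0,5] S   <
  [0,1] "every" : S\NP
  [1,5] S\(S\NP)   >
    [1,2] "which" : (S\(S\NP))/NP
    [2,5] NP   <
      [2,3] "ate" : NP\S
      [3,5] NP\(NP\S)   <
        [3,4] "found" : N
        [4,5] "near" : (NP\(NP\S))\N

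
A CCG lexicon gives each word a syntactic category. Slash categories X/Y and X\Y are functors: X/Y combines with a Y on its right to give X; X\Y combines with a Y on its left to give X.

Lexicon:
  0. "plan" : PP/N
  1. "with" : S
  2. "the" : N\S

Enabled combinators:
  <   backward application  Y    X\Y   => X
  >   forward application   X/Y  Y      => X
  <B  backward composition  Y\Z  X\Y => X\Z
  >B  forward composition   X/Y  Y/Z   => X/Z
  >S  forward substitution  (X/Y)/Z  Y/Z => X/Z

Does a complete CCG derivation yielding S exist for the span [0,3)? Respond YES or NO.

PP/N S N\S
CKY chart[0,3] = {PP}; S ∉ chart

NO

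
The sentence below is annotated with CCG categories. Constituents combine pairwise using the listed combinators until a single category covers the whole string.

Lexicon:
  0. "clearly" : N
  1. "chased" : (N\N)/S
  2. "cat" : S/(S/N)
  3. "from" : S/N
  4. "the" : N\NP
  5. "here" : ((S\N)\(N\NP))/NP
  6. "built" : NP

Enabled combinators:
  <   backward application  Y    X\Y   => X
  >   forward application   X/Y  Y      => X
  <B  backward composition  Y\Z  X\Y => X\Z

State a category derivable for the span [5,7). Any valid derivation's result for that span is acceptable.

[0,7] S   <
  [0,1] "clearly" : N
  [1,7] S\N   <B
    [1,4] N\N   >
      [1,2] "chased" : (N\N)/S
      [2,4] S   >
        [2,3] "cat" : S/(S/N)
        [3,4] "from" : S/N
    [4,7] S\N   <
      [4,5] "the" : N\NP
      [5,7] (S\N)\(N\NP)   >
        [5,6] "here" : ((S\N)\(N\NP))/NP
        [6,7] "built" : NP

(S\N)\(N\NP)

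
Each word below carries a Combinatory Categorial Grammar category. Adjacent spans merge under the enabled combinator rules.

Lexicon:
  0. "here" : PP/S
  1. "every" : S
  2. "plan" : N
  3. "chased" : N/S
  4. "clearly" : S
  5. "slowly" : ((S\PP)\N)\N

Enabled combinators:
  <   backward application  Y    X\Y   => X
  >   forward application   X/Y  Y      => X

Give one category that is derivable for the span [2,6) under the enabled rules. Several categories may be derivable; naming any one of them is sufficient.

[0,6] S   <
  [0,2] PP   >
    [0,1] "here" : PP/S
    [1,2] "every" : S
  [2,6] S\PP   <
    [2,3] "plan" : N
    [3,6] (S\PP)\N   <
      [3,5] N   >
        [3,4] "chased" : N/S
        [4,5] "clearly" : S
      [5,6] "slowly" : ((S\PP)\N)\N

S\PP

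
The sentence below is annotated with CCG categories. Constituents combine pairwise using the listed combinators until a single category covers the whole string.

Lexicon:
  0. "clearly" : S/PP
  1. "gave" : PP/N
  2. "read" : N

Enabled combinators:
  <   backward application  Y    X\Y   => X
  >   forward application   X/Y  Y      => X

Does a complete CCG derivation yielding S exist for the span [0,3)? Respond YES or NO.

YES

[0,3] S   >
  [0,1] "clearly" : S/PP
  [1,3] PP   >
    [1,2] "gave" : PP/N
    [2,3] "read" : N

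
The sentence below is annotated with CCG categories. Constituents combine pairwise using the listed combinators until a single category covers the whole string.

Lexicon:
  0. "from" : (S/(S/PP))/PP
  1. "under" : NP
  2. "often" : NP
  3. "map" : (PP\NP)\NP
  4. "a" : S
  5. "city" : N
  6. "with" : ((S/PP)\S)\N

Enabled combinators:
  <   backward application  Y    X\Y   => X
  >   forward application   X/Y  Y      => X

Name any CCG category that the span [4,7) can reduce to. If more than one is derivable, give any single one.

S/PP

[0,7] S   >
  [0,4] S/(S/PP)   >
    [0,1] "from" : (S/(S/PP))/PP
    [1,4] PP   <
      [1,2] "under" : NP
      [2,4] PP\NP   <
        [2,3] "often" : NP
        [3,4] "map" : (PP\NP)\NP
  [4,7] S/PP   <
    [4,5] "a" : S
    [5,7] (S/PP)\S   <
      [5,6] "city" : N
      [6,7] "with" : ((S/PP)\S)\N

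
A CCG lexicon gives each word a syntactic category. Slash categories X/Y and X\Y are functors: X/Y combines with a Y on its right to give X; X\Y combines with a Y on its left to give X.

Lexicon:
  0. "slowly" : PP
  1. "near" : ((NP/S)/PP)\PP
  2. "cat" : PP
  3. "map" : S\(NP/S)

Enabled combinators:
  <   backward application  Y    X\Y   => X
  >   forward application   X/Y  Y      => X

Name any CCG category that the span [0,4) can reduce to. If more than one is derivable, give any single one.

[0,4] S   <
  [0,3] NP/S   >
    [0,2] (NP/S)/PP   <
      [0,1] "slowly" : PP
      [1,2] "near" : ((NP/S)/PP)\PP
    [2,3] "cat" : PP
  [3,4] "map" : S\(NP/S)

S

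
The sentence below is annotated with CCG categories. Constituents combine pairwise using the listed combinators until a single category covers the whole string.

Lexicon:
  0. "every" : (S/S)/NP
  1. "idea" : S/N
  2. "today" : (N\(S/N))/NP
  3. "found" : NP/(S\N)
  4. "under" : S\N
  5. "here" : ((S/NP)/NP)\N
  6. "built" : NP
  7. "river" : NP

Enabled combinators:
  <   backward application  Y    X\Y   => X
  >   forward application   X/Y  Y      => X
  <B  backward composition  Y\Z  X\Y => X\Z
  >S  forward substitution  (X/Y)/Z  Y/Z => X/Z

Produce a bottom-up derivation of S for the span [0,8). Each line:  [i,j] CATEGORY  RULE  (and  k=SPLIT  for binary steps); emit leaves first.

[0,1] (S/S)/NP  lex  "every"
[1,2] S/N  lex  "idea"
[2,3] (N\(S/N))/NP  lex  "today"
[3,4] NP/(S\N)  lex  "found"
[4,5] S\N  lex  "under"
[3,5] NP  >  k=4
[2,5] N\(S/N)  >  k=3
[1,5] N  <  k=2
[5,6] ((S/NP)/NP)\N  lex  "here"
[1,6] (S/NP)/NP  <  k=5
[6,7] NP  lex  "built"
[1,7] S/NP  >  k=6
[0,7] S/NP  >S  k=1
[7,8] NP  lex  "river"
[0,8] S  >  k=7

[0,8] S   >
  [0,7] S/NP   >S
    [0,1] "every" : (S/S)/NP
    [1,7] S/NP   >
      [1,6] (S/NP)/NP   <
        [1,5] N   <
          [1,2] "idea" : S/N
          [2,5] N\(S/N)   >
            [2,3] "today" : (N\(S/N))/NP
            [3,5] NP   >
              [3,4] "found" : NP/(S\N)
              [4,5] "under" : S\N
        [5,6] "here" : ((S/NP)/NP)\N
      [6,7] "built" : NP
  [7,8] "river" : NP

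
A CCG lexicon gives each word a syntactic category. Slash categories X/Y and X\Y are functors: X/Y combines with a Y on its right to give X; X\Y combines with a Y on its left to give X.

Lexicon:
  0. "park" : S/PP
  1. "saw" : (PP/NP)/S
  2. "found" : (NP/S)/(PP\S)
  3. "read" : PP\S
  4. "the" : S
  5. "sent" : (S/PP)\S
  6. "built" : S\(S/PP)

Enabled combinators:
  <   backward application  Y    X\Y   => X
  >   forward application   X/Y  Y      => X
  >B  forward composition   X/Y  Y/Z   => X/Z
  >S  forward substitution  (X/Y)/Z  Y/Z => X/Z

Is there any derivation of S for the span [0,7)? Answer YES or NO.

[0,7] S   >
  [0,1] "park" : S/PP
  [1,7] PP   >
    [1,4] PP/S   >S
      [1,2] "saw" : (PP/NP)/S
      [2,4] NP/S   >
        [2,3] "found" : (NP/S)/(PP\S)
        [3,4] "read" : PP\S
    [4,7] S   <
      [4,6] S/PP   <
        [4,5] "the" : S
        [5,6] "sent" : (S/PP)\S
      [6,7] "built" : S\(S/PP)

YES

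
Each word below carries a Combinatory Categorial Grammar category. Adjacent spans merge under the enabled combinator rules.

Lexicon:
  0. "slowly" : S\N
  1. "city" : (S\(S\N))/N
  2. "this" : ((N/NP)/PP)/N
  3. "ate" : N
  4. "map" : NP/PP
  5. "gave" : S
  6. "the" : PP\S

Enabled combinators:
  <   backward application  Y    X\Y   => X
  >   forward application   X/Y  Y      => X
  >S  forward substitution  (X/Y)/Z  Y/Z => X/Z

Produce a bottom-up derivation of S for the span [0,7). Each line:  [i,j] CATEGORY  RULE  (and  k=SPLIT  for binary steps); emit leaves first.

[0,7] S   <
  [0,1] "slowly" : S\N
  [1,7] S\(S\N)   >
    [1,2] "city" : (S\(S\N))/N
    [2,7] N   >
      [2,5] N/PP   >S
        [2,4] (N/NP)/PP   >
          [2,3] "this" : ((N/NP)/PP)/N
          [3,4] "ate" : N
        [4,5] "map" : NP/PP
      [5,7] PP   <
        [5,6] "gave" : S
        [6,7] "the" : PP\S

[0,1] S\N  lex  "slowly"
[1,2] (S\(S\N))/N  lex  "city"
[2,3] ((N/NP)/PP)/N  lex  "this"
[3,4] N  lex  "ate"
[2,4] (N/NP)/PP  >  k=3
[4,5] NP/PP  lex  "map"
[2,5] N/PP  >S  k=4
[5,6] S  lex  "gave"
[6,7] PP\S  lex  "the"
[5,7] PP  <  k=6
[2,7] N  >  k=5
[1,7] S\(S\N)  >  k=2
[0,7] S  <  k=1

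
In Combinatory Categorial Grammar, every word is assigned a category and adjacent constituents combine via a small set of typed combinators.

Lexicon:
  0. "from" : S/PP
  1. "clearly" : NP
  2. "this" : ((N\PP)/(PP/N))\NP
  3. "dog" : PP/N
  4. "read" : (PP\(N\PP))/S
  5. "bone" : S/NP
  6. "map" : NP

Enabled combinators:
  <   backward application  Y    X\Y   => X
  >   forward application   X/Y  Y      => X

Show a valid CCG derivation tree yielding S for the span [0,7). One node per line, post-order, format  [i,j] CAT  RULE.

[0,7] S   >
  [0,1] "from" : S/PP
  [1,7] PP   <
    [1,4] N\PP   >
      [1,3] (N\PP)/(PP/N)   <
        [1,2] "clearly" : NP
        [2,3] "this" : ((N\PP)/(PP/N))\NP
      [3,4] "dog" : PP/N
    [4,7] PP\(N\PP)   >
      [4,5] "read" : (PP\(N\PP))/S
      [5,7] S   >
        [5,6] "bone" : S/NP
        [6,7] "map" : NP

[0,1] S/PP  lex  "from"
[1,2] NP  lex  "clearly"
[2,3] ((N\PP)/(PP/N))\NP  lex  "this"
[1,3] (N\PP)/(PP/N)  <  k=2
[3,4] PP/N  lex  "dog"
[1,4] N\PP  >  k=3
[4,5] (PP\(N\PP))/S  lex  "read"
[5,6] S/NP  lex  "bone"
[6,7] NP  lex  "map"
[5,7] S  >  k=6
[4,7] PP\(N\PP)  >  k=5
[1,7] PP  <  k=4
[0,7] S  >  k=1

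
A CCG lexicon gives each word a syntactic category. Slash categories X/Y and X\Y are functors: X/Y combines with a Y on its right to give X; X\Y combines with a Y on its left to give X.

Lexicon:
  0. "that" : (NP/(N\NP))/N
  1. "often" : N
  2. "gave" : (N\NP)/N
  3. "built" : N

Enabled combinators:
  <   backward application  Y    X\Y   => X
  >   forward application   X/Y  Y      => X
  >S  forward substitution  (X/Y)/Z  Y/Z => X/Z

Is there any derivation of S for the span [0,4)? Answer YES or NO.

NO

(NP/(N\NP))/N N (N\NP)/N N
CKY chart[0,4] = {NP}; S ∉ chart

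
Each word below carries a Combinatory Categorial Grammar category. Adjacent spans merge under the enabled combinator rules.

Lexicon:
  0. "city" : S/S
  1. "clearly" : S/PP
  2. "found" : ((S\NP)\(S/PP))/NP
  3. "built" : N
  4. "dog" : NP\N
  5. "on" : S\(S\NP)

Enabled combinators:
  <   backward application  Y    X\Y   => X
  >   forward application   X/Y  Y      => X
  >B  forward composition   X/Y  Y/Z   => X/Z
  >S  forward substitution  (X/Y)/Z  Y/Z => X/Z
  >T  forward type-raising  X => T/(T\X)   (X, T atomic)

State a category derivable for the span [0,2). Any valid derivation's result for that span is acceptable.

[0,6] S   <
  [0,5] S\NP   <
    [0,2] S/PP   >B
      [0,1] "city" : S/S
      [1,2] "clearly" : S/PP
    [2,5] (S\NP)\(S/PP)   >
      [2,3] "found" : ((S\NP)\(S/PP))/NP
      [3,5] NP   <
        [3,4] "built" : N
        [4,5] "dog" : NP\N
  [5,6] "on" : S\(S\NP)

S/PP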